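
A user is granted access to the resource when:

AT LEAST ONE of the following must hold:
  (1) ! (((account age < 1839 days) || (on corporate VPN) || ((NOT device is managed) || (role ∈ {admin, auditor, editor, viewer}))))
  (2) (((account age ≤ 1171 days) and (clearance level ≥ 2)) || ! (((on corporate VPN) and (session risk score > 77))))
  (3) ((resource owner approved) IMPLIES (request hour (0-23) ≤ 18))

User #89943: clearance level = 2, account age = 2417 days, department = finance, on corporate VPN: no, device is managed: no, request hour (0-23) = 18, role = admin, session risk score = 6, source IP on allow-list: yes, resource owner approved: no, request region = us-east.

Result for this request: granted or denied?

Atomic conditions:
  account age < 1839 days: 2417 < 1839 is false
  on corporate VPN: no → false
  NOT device is managed: no → true
  role ∈ {admin, auditor, editor, viewer}: admin is in the set → true
  account age ≤ 1171 days: 2417 ≤ 1171 is false
  clearance level ≥ 2: 2 ≥ 2 is true
  session risk score > 77: 6 > 77 is false
  resource owner approved: no → false
  request hour (0-23) ≤ 18: 18 ≤ 18 is true
Combine:
[1.1.3] true OR true = true
[1.1] false OR false OR true = true
[1] NOT true = false
[2.1] false AND true = false
[2.2.1] false AND false = false
[2.2] NOT false = true
[2] false OR true = true
[3] false → true (antecedent false ⇒ implication holds) = true
[root] false OR true OR true = true
Overall: true → granted

Granted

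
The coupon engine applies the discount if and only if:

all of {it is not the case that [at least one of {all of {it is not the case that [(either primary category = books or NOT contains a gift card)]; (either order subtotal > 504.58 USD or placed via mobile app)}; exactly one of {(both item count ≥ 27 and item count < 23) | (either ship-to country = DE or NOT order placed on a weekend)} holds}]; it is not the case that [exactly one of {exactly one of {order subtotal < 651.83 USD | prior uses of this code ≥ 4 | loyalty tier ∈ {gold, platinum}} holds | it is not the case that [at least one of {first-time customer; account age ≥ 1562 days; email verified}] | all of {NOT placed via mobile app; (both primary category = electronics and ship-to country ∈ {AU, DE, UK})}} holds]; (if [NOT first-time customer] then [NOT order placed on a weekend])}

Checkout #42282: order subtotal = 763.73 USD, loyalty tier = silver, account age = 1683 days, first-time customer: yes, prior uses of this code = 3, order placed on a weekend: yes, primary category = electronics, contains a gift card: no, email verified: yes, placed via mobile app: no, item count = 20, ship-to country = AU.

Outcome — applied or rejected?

Atomic conditions:
  primary category = books: electronics == books is false
  NOT contains a gift card: no → true
  order subtotal > 504.58 USD: 763.73 > 504.58 is true
  placed via mobile app: no → false
  item count ≥ 27: 20 ≥ 27 is false
  item count < 23: 20 < 23 is true
  ship-to country = DE: AU == DE is false
  NOT order placed on a weekend: yes → false
  order subtotal < 651.83 USD: 763.73 < 651.83 is false
  prior uses of this code ≥ 4: 3 ≥ 4 is false
  loyalty tier ∈ {gold, platinum}: silver is not in the set → false
  first-time customer: yes → true
  account age ≥ 1562 days: 1683 ≥ 1562 is true
  email verified: yes → true
  NOT placed via mobile app: no → true
  primary category = electronics: electronics == electronics is true
  ship-to country ∈ {AU, DE, UK}: AU is in the set → true
  NOT first-time customer: yes → false
Combine:
[1.1.1.1.1] false OR true = true
[1.1.1.1] NOT true = false
[1.1.1.2] true OR false = true
[1.1.1] false AND true = false
[1.1.2.1] false AND true = false
[1.1.2.2] false OR false = false
[1.1.2] exactly-one(false, false) = false
[1.1] false OR false = false
[1] NOT false = true
[2.1.1] exactly-one(false, false, false) = false
[2.1.2.1] true OR true OR true = true
[2.1.2] NOT true = false
[2.1.3.2] true AND true = true
[2.1.3] true AND true = true
[2.1] exactly-one(false, false, true) = true
[2] NOT true = false
[3] false → false (antecedent false ⇒ implication holds) = true
[root] true AND false AND true = false
Overall: false → rejected

Rejected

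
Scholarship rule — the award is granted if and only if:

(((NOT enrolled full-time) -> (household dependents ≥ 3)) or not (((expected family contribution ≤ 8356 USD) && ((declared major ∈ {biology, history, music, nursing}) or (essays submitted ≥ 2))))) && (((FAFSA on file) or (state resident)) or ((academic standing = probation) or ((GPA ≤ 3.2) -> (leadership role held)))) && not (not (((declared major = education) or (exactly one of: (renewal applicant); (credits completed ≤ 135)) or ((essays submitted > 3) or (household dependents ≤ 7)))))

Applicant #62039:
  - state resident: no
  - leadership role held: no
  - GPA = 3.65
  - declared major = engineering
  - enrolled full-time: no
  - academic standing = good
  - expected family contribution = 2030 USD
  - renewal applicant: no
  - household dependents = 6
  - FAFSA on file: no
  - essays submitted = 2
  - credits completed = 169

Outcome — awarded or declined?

Atomic conditions:
  NOT enrolled full-time: no → true
  household dependents ≥ 3: 6 ≥ 3 is true
  expected family contribution ≤ 8356 USD: 2030 ≤ 8356 is true
  declared major ∈ {biology, history, music, nursing}: engineering is not in the set → false
  essays submitted ≥ 2: 2 ≥ 2 is true
  FAFSA on file: no → false
  state resident: no → false
  academic standing = probation: good == probation is false
  GPA ≤ 3.2: 3.65 ≤ 3.2 is false
  leadership role held: no → false
  declared major = education: engineering == education is false
  renewal applicant: no → false
  credits completed ≤ 135: 169 ≤ 135 is false
  essays submitted > 3: 2 > 3 is false
  household dependents ≤ 7: 6 ≤ 7 is true
Combine:
[1.1] true → true = true
[1.2.1.2] false OR true = true
[1.2.1] true AND true = true
[1.2] NOT true = false
[1] true OR false = true
[2.1] false OR false = false
[2.2.2] false → false (antecedent false ⇒ implication holds) = true
[2.2] false OR true = true
[2] false OR true = true
[3.1.1.2] exactly-one(false, false) = false
[3.1.1.3] false OR true = true
[3.1.1] false OR false OR true = true
[3.1] NOT true = false
[3] NOT false = true
[root] true AND true AND true = true
Overall: true → awarded

Awarded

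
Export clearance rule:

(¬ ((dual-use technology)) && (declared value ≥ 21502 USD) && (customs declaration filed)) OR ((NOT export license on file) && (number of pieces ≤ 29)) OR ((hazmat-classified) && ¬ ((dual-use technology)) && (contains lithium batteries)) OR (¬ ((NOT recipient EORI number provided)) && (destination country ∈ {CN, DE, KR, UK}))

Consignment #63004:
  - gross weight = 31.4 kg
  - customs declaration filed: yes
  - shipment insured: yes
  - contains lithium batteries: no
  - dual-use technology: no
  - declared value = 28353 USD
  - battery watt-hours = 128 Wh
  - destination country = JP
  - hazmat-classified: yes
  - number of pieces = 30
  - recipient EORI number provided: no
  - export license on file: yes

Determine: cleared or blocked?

Cleared

Atomic conditions:
  dual-use technology: no → false
  declared value ≥ 21502 USD: 28353 ≥ 21502 is true
  customs declaration filed: yes → true
  NOT export license on file: yes → false
  number of pieces ≤ 29: 30 ≤ 29 is false
  hazmat-classified: yes → true
  contains lithium batteries: no → false
  NOT recipient EORI number provided: no → true
  destination country ∈ {CN, DE, KR, UK}: JP is not in the set → false
Combine:
[1.1] NOT false = true
[1] true AND true AND true = true
[2] false AND false = false
[3.2] NOT false = true
[3] true AND true AND false = false
[4.1] NOT true = false
[4] false AND false = false
[root] true OR false OR false OR false = true
Overall: true → cleared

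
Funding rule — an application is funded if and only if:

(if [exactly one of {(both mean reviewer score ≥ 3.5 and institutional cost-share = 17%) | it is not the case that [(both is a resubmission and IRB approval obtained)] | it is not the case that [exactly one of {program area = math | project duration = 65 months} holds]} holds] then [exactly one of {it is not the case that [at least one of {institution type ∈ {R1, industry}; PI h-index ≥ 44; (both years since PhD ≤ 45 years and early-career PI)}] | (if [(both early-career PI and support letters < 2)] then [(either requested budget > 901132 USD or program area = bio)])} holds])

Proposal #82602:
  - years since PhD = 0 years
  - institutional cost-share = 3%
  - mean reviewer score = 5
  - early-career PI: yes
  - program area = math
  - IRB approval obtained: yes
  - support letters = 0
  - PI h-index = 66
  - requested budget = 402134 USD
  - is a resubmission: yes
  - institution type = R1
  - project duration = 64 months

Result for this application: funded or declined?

Atomic conditions:
  mean reviewer score ≥ 3.5: 5 ≥ 3.5 is true
  institutional cost-share = 17%: 3 == 17 is false
  is a resubmission: yes → true
  IRB approval obtained: yes → true
  program area = math: math == math is true
  project duration = 65 months: 64 == 65 is false
  institution type ∈ {R1, industry}: R1 is in the set → true
  PI h-index ≥ 44: 66 ≥ 44 is true
  years since PhD ≤ 45 years: 0 ≤ 45 is true
  early-career PI: yes → true
  support letters < 2: 0 < 2 is true
  requested budget > 901132 USD: 402134 > 901132 is false
  program area = bio: math == bio is false
Combine:
[1.1] true AND false = false
[1.2.1] true AND true = true
[1.2] NOT true = false
[1.3.1] exactly-one(true, false) = true
[1.3] NOT true = false
[1] exactly-one(false, false, false) = false
[2.1.1.3] true AND true = true
[2.1.1] true OR true OR true = true
[2.1] NOT true = false
[2.2.1] true AND true = true
[2.2.2] false OR false = false
[2.2] true → false = false
[2] exactly-one(false, false) = false
[root] false → false (antecedent false ⇒ implication holds) = true
Overall: true → funded

Funded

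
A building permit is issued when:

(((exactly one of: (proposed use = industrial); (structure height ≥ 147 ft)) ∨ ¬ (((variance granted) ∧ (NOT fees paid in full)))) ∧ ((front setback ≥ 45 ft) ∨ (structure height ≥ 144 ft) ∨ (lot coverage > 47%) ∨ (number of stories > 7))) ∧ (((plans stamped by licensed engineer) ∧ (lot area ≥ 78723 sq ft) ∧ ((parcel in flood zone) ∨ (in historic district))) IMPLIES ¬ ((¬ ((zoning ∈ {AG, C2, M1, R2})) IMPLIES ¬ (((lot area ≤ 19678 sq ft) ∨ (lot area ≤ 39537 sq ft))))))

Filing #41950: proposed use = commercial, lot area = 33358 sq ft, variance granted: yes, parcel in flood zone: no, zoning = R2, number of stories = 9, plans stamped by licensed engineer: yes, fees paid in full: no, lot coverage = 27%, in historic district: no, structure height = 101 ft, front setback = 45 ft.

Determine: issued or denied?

Denied

Atomic conditions:
  proposed use = industrial: commercial == industrial is false
  structure height ≥ 147 ft: 101 ≥ 147 is false
  variance granted: yes → true
  NOT fees paid in full: no → true
  front setback ≥ 45 ft: 45 ≥ 45 is true
  structure height ≥ 144 ft: 101 ≥ 144 is false
  lot coverage > 47%: 27 > 47 is false
  number of stories > 7: 9 > 7 is true
  plans stamped by licensed engineer: yes → true
  lot area ≥ 78723 sq ft: 33358 ≥ 78723 is false
  parcel in flood zone: no → false
  in historic district: no → false
  zoning ∈ {AG, C2, M1, R2}: R2 is in the set → true
  lot area ≤ 19678 sq ft: 33358 ≤ 19678 is false
  lot area ≤ 39537 sq ft: 33358 ≤ 39537 is true
Combine:
[1.1.1] exactly-one(false, false) = false
[1.1.2.1] true AND true = true
[1.1.2] NOT true = false
[1.1] false OR false = false
[1.2] true OR false OR false OR true = true
[1] false AND true = false
[2.1.3] false OR false = false
[2.1] true AND false AND false = false
[2.2.1.1] NOT true = false
[2.2.1.2.1] false OR true = true
[2.2.1.2] NOT true = false
[2.2.1] false → false (antecedent false ⇒ implication holds) = true
[2.2] NOT true = false
[2] false → false (antecedent false ⇒ implication holds) = true
[root] false AND true = false
Overall: false → denied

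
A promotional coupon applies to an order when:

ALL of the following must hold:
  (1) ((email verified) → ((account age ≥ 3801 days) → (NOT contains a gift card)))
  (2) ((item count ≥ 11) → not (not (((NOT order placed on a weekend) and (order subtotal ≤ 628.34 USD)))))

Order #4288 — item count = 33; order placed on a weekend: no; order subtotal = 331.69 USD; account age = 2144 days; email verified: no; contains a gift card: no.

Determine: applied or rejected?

Applied

Atomic conditions:
  email verified: no → false
  account age ≥ 3801 days: 2144 ≥ 3801 is false
  NOT contains a gift card: no → true
  item count ≥ 11: 33 ≥ 11 is true
  NOT order placed on a weekend: no → true
  order subtotal ≤ 628.34 USD: 331.69 ≤ 628.34 is true
Combine:
[1.2] false → true (antecedent false ⇒ implication holds) = true
[1] false → true (antecedent false ⇒ implication holds) = true
[2.2.1.1] true AND true = true
[2.2.1] NOT true = false
[2.2] NOT false = true
[2] true → true = true
[root] true AND true = true
Overall: true → applied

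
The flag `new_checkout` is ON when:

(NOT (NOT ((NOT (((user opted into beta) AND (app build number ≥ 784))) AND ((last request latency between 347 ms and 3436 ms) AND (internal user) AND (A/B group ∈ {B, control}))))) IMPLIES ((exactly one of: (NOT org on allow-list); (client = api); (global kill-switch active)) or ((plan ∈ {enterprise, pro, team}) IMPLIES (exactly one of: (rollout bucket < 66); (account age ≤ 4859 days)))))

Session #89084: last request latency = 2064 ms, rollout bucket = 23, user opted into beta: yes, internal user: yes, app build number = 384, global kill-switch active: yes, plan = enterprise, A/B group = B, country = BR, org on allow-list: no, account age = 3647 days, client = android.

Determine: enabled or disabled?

Disabled

Atomic conditions:
  user opted into beta: yes → true
  app build number ≥ 784: 384 ≥ 784 is false
  last request latency between 347 ms and 3436 ms: 2064 in [347, 3436] is true
  internal user: yes → true
  A/B group ∈ {B, control}: B is in the set → true
  NOT org on allow-list: no → true
  client = api: android == api is false
  global kill-switch active: yes → true
  plan ∈ {enterprise, pro, team}: enterprise is in the set → true
  rollout bucket < 66: 23 < 66 is true
  account age ≤ 4859 days: 3647 ≤ 4859 is true
Combine:
[1.1.1.1.1] true AND false = false
[1.1.1.1] NOT false = true
[1.1.1.2] true AND true AND true = true
[1.1.1] true AND true = true
[1.1] NOT true = false
[1] NOT false = true
[2.1] exactly-one(true, false, true) = false
[2.2.2] exactly-one(true, true) = false
[2.2] true → false = false
[2] false OR false = false
[root] true → false = false
Overall: false → disabled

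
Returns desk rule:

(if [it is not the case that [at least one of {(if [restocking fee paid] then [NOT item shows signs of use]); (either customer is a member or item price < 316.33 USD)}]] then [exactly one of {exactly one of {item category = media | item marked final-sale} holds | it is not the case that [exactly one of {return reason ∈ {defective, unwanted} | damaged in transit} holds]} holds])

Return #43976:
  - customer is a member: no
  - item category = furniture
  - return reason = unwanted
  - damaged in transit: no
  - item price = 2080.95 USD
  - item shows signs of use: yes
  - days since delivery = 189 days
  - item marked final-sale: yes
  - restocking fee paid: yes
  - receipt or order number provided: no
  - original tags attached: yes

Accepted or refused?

Atomic conditions:
  restocking fee paid: yes → true
  NOT item shows signs of use: yes → false
  customer is a member: no → false
  item price < 316.33 USD: 2080.95 < 316.33 is false
  item category = media: furniture == media is false
  item marked final-sale: yes → true
  return reason ∈ {defective, unwanted}: unwanted is in the set → true
  damaged in transit: no → false
Combine:
[1.1.1] true → false = false
[1.1.2] false OR false = false
[1.1] false OR false = false
[1] NOT false = true
[2.1] exactly-one(false, true) = true
[2.2.1] exactly-one(true, false) = true
[2.2] NOT true = false
[2] exactly-one(true, false) = true
[root] true → true = true
Overall: true → accepted

Accepted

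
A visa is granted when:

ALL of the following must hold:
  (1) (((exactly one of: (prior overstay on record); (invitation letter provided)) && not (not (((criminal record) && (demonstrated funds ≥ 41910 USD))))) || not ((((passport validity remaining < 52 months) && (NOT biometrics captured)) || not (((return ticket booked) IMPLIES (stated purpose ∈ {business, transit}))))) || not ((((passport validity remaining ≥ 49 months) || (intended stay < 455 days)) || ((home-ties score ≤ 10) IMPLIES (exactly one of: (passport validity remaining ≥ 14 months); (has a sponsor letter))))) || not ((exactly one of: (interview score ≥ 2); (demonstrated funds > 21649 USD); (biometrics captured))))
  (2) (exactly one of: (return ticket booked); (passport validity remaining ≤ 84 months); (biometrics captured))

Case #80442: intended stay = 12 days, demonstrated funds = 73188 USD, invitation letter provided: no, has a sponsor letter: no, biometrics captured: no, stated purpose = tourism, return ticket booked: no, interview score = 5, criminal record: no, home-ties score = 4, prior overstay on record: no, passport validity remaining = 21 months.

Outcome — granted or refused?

Atomic conditions:
  prior overstay on record: no → false
  invitation letter provided: no → false
  criminal record: no → false
  demonstrated funds ≥ 41910 USD: 73188 ≥ 41910 is true
  passport validity remaining < 52 months: 21 < 52 is true
  NOT biometrics captured: no → true
  return ticket booked: no → false
  stated purpose ∈ {business, transit}: tourism is not in the set → false
  passport validity remaining ≥ 49 months: 21 ≥ 49 is false
  intended stay < 455 days: 12 < 455 is true
  home-ties score ≤ 10: 4 ≤ 10 is true
  passport validity remaining ≥ 14 months: 21 ≥ 14 is true
  has a sponsor letter: no → false
  interview score ≥ 2: 5 ≥ 2 is true
  demonstrated funds > 21649 USD: 73188 > 21649 is true
  biometrics captured: no → false
  passport validity remaining ≤ 84 months: 21 ≤ 84 is true
Combine:
[1.1.1] exactly-one(false, false) = false
[1.1.2.1.1] false AND true = false
[1.1.2.1] NOT false = true
[1.1.2] NOT true = false
[1.1] false AND false = false
[1.2.1.1] true AND true = true
[1.2.1.2.1] false → false (antecedent false ⇒ implication holds) = true
[1.2.1.2] NOT true = false
[1.2.1] true OR false = true
[1.2] NOT true = false
[1.3.1.1] false OR true = true
[1.3.1.2.2] exactly-one(true, false) = true
[1.3.1.2] true → true = true
[1.3.1] true OR true = true
[1.3] NOT true = false
[1.4.1] exactly-one(true, true, false) = false
[1.4] NOT false = true
[1] false OR false OR false OR true = true
[2] exactly-one(false, true, false) = true
[root] true AND true = true
Overall: true → granted

Granted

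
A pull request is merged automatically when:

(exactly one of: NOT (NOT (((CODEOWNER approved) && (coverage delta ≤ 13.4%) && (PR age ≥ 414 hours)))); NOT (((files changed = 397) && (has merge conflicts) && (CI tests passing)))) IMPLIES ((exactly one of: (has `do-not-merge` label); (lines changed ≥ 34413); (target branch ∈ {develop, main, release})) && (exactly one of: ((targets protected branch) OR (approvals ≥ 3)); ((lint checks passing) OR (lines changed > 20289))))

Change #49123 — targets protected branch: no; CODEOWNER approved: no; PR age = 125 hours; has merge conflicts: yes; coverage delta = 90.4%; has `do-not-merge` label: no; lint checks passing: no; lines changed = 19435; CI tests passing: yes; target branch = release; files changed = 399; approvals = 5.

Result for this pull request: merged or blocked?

Atomic conditions:
  CODEOWNER approved: no → false
  coverage delta ≤ 13.4%: 90.4 ≤ 13.4 is false
  PR age ≥ 414 hours: 125 ≥ 414 is false
  files changed = 397: 399 == 397 is false
  has merge conflicts: yes → true
  CI tests passing: yes → true
  has `do-not-merge` label: no → false
  lines changed ≥ 34413: 19435 ≥ 34413 is false
  target branch ∈ {develop, main, release}: release is in the set → true
  targets protected branch: no → false
  approvals ≥ 3: 5 ≥ 3 is true
  lint checks passing: no → false
  lines changed > 20289: 19435 > 20289 is false
Combine:
[1.1.1.1] false AND false AND false = false
[1.1.1] NOT false = true
[1.1] NOT true = false
[1.2.1] false AND true AND true = false
[1.2] NOT false = true
[1] exactly-one(false, true) = true
[2.1] exactly-one(false, false, true) = true
[2.2.1] false OR true = true
[2.2.2] false OR false = false
[2.2] exactly-one(true, false) = true
[2] true AND true = true
[root] true → true = true
Overall: true → merged

Merged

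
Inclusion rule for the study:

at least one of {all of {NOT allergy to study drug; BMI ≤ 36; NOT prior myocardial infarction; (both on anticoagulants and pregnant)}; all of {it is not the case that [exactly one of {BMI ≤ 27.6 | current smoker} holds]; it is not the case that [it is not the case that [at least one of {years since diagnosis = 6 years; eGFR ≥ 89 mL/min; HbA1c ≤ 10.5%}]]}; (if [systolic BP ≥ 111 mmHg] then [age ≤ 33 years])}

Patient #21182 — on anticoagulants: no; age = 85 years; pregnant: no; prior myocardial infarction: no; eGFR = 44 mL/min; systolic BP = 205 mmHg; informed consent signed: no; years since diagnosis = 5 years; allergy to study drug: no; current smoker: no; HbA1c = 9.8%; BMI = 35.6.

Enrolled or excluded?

Enrolled

Atomic conditions:
  NOT allergy to study drug: no → true
  BMI ≤ 36: 35.6 ≤ 36 is true
  NOT prior myocardial infarction: no → true
  on anticoagulants: no → false
  pregnant: no → false
  BMI ≤ 27.6: 35.6 ≤ 27.6 is false
  current smoker: no → false
  years since diagnosis = 6 years: 5 == 6 is false
  eGFR ≥ 89 mL/min: 44 ≥ 89 is false
  HbA1c ≤ 10.5%: 9.8 ≤ 10.5 is true
  systolic BP ≥ 111 mmHg: 205 ≥ 111 is true
  age ≤ 33 years: 85 ≤ 33 is false
Combine:
[1.4] false AND false = false
[1] true AND true AND true AND false = false
[2.1.1] exactly-one(false, false) = false
[2.1] NOT false = true
[2.2.1.1] false OR false OR true = true
[2.2.1] NOT true = false
[2.2] NOT false = true
[2] true AND true = true
[3] true → false = false
[root] false OR true OR false = true
Overall: true → enrolled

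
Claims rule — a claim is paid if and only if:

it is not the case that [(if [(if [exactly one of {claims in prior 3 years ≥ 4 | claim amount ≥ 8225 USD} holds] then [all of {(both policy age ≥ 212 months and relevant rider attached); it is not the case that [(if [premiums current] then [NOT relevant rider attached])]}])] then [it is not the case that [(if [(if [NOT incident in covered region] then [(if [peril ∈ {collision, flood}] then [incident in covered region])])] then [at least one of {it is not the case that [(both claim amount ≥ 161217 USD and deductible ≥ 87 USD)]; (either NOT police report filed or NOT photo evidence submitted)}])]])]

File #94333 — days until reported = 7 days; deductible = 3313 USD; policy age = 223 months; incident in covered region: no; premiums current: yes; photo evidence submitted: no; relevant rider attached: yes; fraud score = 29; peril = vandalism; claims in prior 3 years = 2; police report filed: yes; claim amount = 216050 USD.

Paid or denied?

Atomic conditions:
  claims in prior 3 years ≥ 4: 2 ≥ 4 is false
  claim amount ≥ 8225 USD: 216050 ≥ 8225 is true
  policy age ≥ 212 months: 223 ≥ 212 is true
  relevant rider attached: yes → true
  premiums current: yes → true
  NOT relevant rider attached: yes → false
  NOT incident in covered region: no → true
  peril ∈ {collision, flood}: vandalism is not in the set → false
  incident in covered region: no → false
  claim amount ≥ 161217 USD: 216050 ≥ 161217 is true
  deductible ≥ 87 USD: 3313 ≥ 87 is true
  NOT police report filed: yes → false
  NOT photo evidence submitted: no → true
Combine:
[1.1.1] exactly-one(false, true) = true
[1.1.2.1] true AND true = true
[1.1.2.2.1] true → false = false
[1.1.2.2] NOT false = true
[1.1.2] true AND true = true
[1.1] true → true = true
[1.2.1.1.2] false → false (antecedent false ⇒ implication holds) = true
[1.2.1.1] true → true = true
[1.2.1.2.1.1] true AND true = true
[1.2.1.2.1] NOT true = false
[1.2.1.2.2] false OR true = true
[1.2.1.2] false OR true = true
[1.2.1] true → true = true
[1.2] NOT true = false
[1] true → false = false
[root] NOT false = true
Overall: true → paid

Paid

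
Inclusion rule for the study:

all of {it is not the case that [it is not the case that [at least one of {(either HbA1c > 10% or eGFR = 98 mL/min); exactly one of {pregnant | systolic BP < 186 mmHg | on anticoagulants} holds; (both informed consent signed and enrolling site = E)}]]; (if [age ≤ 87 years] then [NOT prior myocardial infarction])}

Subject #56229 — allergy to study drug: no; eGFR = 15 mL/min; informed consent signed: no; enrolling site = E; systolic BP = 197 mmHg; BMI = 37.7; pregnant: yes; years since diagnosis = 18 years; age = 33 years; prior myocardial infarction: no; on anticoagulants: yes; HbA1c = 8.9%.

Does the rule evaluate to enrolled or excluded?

Excluded

Atomic conditions:
  HbA1c > 10%: 8.9 > 10 is false
  eGFR = 98 mL/min: 15 == 98 is false
  pregnant: yes → true
  systolic BP < 186 mmHg: 197 < 186 is false
  on anticoagulants: yes → true
  informed consent signed: no → false
  enrolling site = E: E == E is true
  age ≤ 87 years: 33 ≤ 87 is true
  NOT prior myocardial infarction: no → true
Combine:
[1.1.1.1] false OR false = false
[1.1.1.2] exactly-one(true, false, true) = false
[1.1.1.3] false AND true = false
[1.1.1] false OR false OR false = false
[1.1] NOT false = true
[1] NOT true = false
[2] true → true = true
[root] false AND true = false
Overall: false → excluded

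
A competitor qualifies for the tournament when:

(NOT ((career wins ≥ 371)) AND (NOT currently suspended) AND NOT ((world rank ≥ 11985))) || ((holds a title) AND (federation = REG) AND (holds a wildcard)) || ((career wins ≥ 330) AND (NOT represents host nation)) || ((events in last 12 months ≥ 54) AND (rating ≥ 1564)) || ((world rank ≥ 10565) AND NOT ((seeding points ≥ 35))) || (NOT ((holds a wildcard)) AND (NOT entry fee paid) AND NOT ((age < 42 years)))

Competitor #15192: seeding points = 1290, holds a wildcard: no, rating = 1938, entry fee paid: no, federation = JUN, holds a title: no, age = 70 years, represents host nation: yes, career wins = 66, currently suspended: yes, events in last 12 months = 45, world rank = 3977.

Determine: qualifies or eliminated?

Atomic conditions:
  career wins ≥ 371: 66 ≥ 371 is false
  NOT currently suspended: yes → false
  world rank ≥ 11985: 3977 ≥ 11985 is false
  holds a title: no → false
  federation = REG: JUN == REG is false
  holds a wildcard: no → false
  career wins ≥ 330: 66 ≥ 330 is false
  NOT represents host nation: yes → false
  events in last 12 months ≥ 54: 45 ≥ 54 is false
  rating ≥ 1564: 1938 ≥ 1564 is true
  world rank ≥ 10565: 3977 ≥ 10565 is false
  seeding points ≥ 35: 1290 ≥ 35 is true
  NOT entry fee paid: no → true
  age < 42 years: 70 < 42 is false
Combine:
[1.1] NOT false = true
[1.3] NOT false = true
[1] true AND false AND true = false
[2] false AND false AND false = false
[3] false AND false = false
[4] false AND true = false
[5.2] NOT true = false
[5] false AND false = false
[6.1] NOT false = true
[6.3] NOT false = true
[6] true AND true AND true = true
[root] false OR false OR false OR false OR false OR true = true
Overall: true → qualifies

Qualifies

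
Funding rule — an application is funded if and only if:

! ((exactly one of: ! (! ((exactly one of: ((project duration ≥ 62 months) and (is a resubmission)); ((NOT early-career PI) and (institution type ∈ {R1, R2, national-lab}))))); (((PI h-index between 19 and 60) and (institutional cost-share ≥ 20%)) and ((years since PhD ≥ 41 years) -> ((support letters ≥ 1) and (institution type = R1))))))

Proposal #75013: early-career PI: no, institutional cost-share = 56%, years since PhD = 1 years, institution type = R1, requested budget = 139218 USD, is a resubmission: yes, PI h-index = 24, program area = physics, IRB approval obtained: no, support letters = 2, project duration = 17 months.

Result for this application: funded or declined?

Funded

Atomic conditions:
  project duration ≥ 62 months: 17 ≥ 62 is false
  is a resubmission: yes → true
  NOT early-career PI: no → true
  institution type ∈ {R1, R2, national-lab}: R1 is in the set → true
  PI h-index between 19 and 60: 24 in [19, 60] is true
  institutional cost-share ≥ 20%: 56 ≥ 20 is true
  years since PhD ≥ 41 years: 1 ≥ 41 is false
  support letters ≥ 1: 2 ≥ 1 is true
  institution type = R1: R1 == R1 is true
Combine:
[1.1.1.1.1] false AND true = false
[1.1.1.1.2] true AND true = true
[1.1.1.1] exactly-one(false, true) = true
[1.1.1] NOT true = false
[1.1] NOT false = true
[1.2.1] true AND true = true
[1.2.2.2] true AND true = true
[1.2.2] false → true (antecedent false ⇒ implication holds) = true
[1.2] true AND true = true
[1] exactly-one(true, true) = false
[root] NOT false = true
Overall: true → funded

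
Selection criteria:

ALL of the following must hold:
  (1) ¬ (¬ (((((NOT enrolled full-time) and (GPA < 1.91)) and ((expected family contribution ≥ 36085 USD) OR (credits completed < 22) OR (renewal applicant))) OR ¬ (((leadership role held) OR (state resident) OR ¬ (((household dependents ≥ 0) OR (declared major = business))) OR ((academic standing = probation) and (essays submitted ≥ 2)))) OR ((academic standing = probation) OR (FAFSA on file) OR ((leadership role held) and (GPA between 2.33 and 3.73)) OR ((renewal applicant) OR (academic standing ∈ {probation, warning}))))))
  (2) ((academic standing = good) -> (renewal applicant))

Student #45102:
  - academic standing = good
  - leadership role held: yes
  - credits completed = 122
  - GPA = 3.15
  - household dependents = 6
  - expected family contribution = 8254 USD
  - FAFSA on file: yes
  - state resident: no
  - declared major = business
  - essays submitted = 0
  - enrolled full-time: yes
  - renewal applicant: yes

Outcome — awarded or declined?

Atomic conditions:
  NOT enrolled full-time: yes → false
  GPA < 1.91: 3.15 < 1.91 is false
  expected family contribution ≥ 36085 USD: 8254 ≥ 36085 is false
  credits completed < 22: 122 < 22 is false
  renewal applicant: yes → true
  leadership role held: yes → true
  state resident: no → false
  household dependents ≥ 0: 6 ≥ 0 is true
  declared major = business: business == business is true
  academic standing = probation: good == probation is false
  essays submitted ≥ 2: 0 ≥ 2 is false
  FAFSA on file: yes → true
  GPA between 2.33 and 3.73: 3.15 in [2.33, 3.73] is true
  academic standing ∈ {probation, warning}: good is not in the set → false
  academic standing = good: good == good is true
Combine:
[1.1.1.1.1] false AND false = false
[1.1.1.1.2] false OR false OR true = true
[1.1.1.1] false AND true = false
[1.1.1.2.1.3.1] true OR true = true
[1.1.1.2.1.3] NOT true = false
[1.1.1.2.1.4] false AND false = false
[1.1.1.2.1] true OR false OR false OR false = true
[1.1.1.2] NOT true = false
[1.1.1.3.3] true AND true = true
[1.1.1.3.4] true OR false = true
[1.1.1.3] false OR true OR true OR true = true
[1.1.1] false OR false OR true = true
[1.1] NOT true = false
[1] NOT false = true
[2] true → true = true
[root] true AND true = true
Overall: true → awarded

Awarded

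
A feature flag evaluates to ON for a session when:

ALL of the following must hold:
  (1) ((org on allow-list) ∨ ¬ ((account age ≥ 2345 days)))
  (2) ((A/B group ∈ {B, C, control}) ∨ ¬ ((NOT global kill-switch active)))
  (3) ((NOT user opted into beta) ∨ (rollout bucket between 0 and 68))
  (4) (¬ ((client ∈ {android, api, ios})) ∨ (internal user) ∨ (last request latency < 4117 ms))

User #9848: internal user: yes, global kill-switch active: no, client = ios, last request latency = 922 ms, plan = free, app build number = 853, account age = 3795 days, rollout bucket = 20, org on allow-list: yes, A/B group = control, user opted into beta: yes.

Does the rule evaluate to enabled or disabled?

Enabled

Atomic conditions:
  org on allow-list: yes → true
  account age ≥ 2345 days: 3795 ≥ 2345 is true
  A/B group ∈ {B, C, control}: control is in the set → true
  NOT global kill-switch active: no → true
  NOT user opted into beta: yes → false
  rollout bucket between 0 and 68: 20 in [0, 68] is true
  client ∈ {android, api, ios}: ios is in the set → true
  internal user: yes → true
  last request latency < 4117 ms: 922 < 4117 is true
Combine:
[1.2] NOT true = false
[1] true OR false = true
[2.2] NOT true = false
[2] true OR false = true
[3] false OR true = true
[4.1] NOT true = false
[4] false OR true OR true = true
[root] true AND true AND true AND true = true
Overall: true → enabled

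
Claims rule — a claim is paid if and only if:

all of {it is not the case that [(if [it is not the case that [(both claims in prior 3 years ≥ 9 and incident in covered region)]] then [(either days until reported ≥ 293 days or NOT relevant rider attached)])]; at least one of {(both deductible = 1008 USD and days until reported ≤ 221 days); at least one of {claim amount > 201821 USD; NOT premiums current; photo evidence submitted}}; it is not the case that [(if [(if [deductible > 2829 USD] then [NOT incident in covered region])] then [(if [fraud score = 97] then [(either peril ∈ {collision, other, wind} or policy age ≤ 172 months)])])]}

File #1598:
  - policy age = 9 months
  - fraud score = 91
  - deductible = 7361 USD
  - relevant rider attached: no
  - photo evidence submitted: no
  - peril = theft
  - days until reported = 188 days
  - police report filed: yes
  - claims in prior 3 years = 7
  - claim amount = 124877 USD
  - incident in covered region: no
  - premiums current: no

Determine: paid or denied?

Denied

Atomic conditions:
  claims in prior 3 years ≥ 9: 7 ≥ 9 is false
  incident in covered region: no → false
  days until reported ≥ 293 days: 188 ≥ 293 is false
  NOT relevant rider attached: no → true
  deductible = 1008 USD: 7361 == 1008 is false
  days until reported ≤ 221 days: 188 ≤ 221 is true
  claim amount > 201821 USD: 124877 > 201821 is false
  NOT premiums current: no → true
  photo evidence submitted: no → false
  deductible > 2829 USD: 7361 > 2829 is true
  NOT incident in covered region: no → true
  fraud score = 97: 91 == 97 is false
  peril ∈ {collision, other, wind}: theft is not in the set → false
  policy age ≤ 172 months: 9 ≤ 172 is true
Combine:
[1.1.1.1] false AND false = false
[1.1.1] NOT false = true
[1.1.2] false OR true = true
[1.1] true → true = true
[1] NOT true = false
[2.1] false AND true = false
[2.2] false OR true OR false = true
[2] false OR true = true
[3.1.1] true → true = true
[3.1.2.2] false OR true = true
[3.1.2] false → true (antecedent false ⇒ implication holds) = true
[3.1] true → true = true
[3] NOT true = false
[root] false AND true AND false = false
Overall: false → denied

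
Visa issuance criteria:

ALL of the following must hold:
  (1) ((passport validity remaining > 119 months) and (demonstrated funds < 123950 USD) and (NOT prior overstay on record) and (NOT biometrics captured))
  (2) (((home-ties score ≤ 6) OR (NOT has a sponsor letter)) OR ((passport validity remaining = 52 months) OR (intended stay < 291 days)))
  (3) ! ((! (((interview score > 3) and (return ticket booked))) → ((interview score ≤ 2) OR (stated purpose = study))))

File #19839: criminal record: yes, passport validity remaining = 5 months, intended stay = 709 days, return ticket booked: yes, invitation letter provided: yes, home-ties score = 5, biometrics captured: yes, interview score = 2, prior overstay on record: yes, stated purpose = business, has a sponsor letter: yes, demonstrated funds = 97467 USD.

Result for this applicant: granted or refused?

Atomic conditions:
  passport validity remaining > 119 months: 5 > 119 is false
  demonstrated funds < 123950 USD: 97467 < 123950 is true
  NOT prior overstay on record: yes → false
  NOT biometrics captured: yes → false
  home-ties score ≤ 6: 5 ≤ 6 is true
  NOT has a sponsor letter: yes → false
  passport validity remaining = 52 months: 5 == 52 is false
  intended stay < 291 days: 709 < 291 is false
  interview score > 3: 2 > 3 is false
  return ticket booked: yes → true
  interview score ≤ 2: 2 ≤ 2 is true
  stated purpose = study: business == study is false
Combine:
[1] false AND true AND false AND false = false
[2.1] true OR false = true
[2.2] false OR false = false
[2] true OR false = true
[3.1.1.1] false AND true = false
[3.1.1] NOT false = true
[3.1.2] true OR false = true
[3.1] true → true = true
[3] NOT true = false
[root] false AND true AND false = false
Overall: false → refused

Refused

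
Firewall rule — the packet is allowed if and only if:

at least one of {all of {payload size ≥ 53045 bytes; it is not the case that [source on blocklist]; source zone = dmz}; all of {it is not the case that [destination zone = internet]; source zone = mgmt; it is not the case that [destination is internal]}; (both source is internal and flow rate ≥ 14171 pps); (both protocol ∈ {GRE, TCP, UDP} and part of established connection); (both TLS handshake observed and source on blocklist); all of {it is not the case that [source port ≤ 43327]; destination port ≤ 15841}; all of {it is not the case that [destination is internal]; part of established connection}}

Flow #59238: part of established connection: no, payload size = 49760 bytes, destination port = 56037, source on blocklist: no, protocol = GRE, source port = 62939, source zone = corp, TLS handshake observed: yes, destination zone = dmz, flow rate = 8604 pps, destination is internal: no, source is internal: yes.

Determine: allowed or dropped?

Dropped

Atomic conditions:
  payload size ≥ 53045 bytes: 49760 ≥ 53045 is false
  source on blocklist: no → false
  source zone = dmz: corp == dmz is false
  destination zone = internet: dmz == internet is false
  source zone = mgmt: corp == mgmt is false
  destination is internal: no → false
  source is internal: yes → true
  flow rate ≥ 14171 pps: 8604 ≥ 14171 is false
  protocol ∈ {GRE, TCP, UDP}: GRE is in the set → true
  part of established connection: no → false
  TLS handshake observed: yes → true
  source port ≤ 43327: 62939 ≤ 43327 is false
  destination port ≤ 15841: 56037 ≤ 15841 is false
Combine:
[1.2] NOT false = true
[1] false AND true AND false = false
[2.1] NOT false = true
[2.3] NOT false = true
[2] true AND false AND true = false
[3] true AND false = false
[4] true AND false = false
[5] true AND false = false
[6.1] NOT false = true
[6] true AND false = false
[7.1] NOT false = true
[7] true AND false = false
[root] false OR false OR false OR false OR false OR false OR false = false
Overall: false → dropped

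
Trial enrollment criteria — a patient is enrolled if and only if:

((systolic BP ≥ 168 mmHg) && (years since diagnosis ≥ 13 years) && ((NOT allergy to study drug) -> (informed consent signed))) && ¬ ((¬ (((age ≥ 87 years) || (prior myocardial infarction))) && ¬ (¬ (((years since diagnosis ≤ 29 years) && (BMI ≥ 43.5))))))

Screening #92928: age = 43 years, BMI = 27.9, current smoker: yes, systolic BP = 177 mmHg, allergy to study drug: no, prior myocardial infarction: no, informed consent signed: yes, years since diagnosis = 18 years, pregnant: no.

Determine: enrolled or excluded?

Atomic conditions:
  systolic BP ≥ 168 mmHg: 177 ≥ 168 is true
  years since diagnosis ≥ 13 years: 18 ≥ 13 is true
  NOT allergy to study drug: no → true
  informed consent signed: yes → true
  age ≥ 87 years: 43 ≥ 87 is false
  prior myocardial infarction: no → false
  years since diagnosis ≤ 29 years: 18 ≤ 29 is true
  BMI ≥ 43.5: 27.9 ≥ 43.5 is false
Combine:
[1.3] true → true = true
[1] true AND true AND true = true
[2.1.1.1] false OR false = false
[2.1.1] NOT false = true
[2.1.2.1.1] true AND false = false
[2.1.2.1] NOT false = true
[2.1.2] NOT true = false
[2.1] true AND false = false
[2] NOT false = true
[root] true AND true = true
Overall: true → enrolled

Enrolled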